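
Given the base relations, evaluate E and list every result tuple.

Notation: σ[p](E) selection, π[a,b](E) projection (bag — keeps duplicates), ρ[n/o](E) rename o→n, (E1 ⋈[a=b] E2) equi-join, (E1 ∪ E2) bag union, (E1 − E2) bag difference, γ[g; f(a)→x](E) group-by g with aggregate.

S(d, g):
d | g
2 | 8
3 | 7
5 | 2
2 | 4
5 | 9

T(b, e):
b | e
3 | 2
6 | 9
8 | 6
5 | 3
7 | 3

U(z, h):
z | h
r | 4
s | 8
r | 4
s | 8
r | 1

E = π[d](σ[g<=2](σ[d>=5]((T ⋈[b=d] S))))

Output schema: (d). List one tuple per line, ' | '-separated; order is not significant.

Per-node cardinality:
  T → 5
  S → 5
  (T ⋈[b=d] S) → 3
  σ[d>=5]((T ⋈[b=d] S)) → 2
  σ[g<=2](σ[d>=5]((T ⋈[b=d] S))) → 1
  π[d](σ[g<=2](σ[d>=5]((T ⋈[b=d] S)))) → 1

== RESULT ==
d
5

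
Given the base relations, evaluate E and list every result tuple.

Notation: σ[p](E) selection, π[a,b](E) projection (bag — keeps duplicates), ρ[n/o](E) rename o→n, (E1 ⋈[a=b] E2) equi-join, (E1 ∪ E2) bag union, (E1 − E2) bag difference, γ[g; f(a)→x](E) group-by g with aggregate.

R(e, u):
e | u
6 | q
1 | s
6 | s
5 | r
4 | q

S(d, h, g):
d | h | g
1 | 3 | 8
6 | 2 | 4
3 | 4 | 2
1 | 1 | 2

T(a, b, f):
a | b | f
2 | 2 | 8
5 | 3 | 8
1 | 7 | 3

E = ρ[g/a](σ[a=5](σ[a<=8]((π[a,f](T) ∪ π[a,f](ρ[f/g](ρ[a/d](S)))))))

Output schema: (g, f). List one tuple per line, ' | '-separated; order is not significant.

Subexpression sizes:
  T → 3
  π[a,f](T) → 3
  S → 4
  ρ[a/d](S) → 4
  ρ[f/g](ρ[a/d](S)) → 4
  π[a,f](ρ[f/g](ρ[a/d](S))) → 4
  (π[a,f](T) ∪ π[a,f](ρ[f/g](ρ[a/d](S)))) → 7
  σ[a<=8]((π[a,f](T) ∪ π[a,f](ρ[f/g](ρ[a/d](S))))) → 7
  σ[a=5](σ[a<=8]((π[a,f](T) ∪ π[a,f](ρ[f/g](ρ[a/d](S)))))) → 1
  ρ[g/a](σ[a=5](σ[a<=8]((π[a,f](T) ∪ π[a,f](ρ[f/g](ρ[a/d](S))))))) → 1

== RESULT ==
g | f
5 | 8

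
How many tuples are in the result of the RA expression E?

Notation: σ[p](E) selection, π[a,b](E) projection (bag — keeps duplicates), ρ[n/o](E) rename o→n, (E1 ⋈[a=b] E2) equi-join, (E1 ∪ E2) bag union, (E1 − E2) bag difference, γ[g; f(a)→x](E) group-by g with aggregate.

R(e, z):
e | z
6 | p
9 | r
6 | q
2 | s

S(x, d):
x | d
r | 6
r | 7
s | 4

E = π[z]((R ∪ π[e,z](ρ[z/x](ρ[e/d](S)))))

Row counts bottom-up:
  R → 4
  S → 3
  ρ[e/d](S) → 3
  ρ[z/x](ρ[e/d](S)) → 3
  π[e,z](ρ[z/x](ρ[e/d](S))) → 3
  (R ∪ π[e,z](ρ[z/x](ρ[e/d](S)))) → 7
  π[z]((R ∪ π[e,z](ρ[z/x](ρ[e/d](S))))) → 7

|E| = 7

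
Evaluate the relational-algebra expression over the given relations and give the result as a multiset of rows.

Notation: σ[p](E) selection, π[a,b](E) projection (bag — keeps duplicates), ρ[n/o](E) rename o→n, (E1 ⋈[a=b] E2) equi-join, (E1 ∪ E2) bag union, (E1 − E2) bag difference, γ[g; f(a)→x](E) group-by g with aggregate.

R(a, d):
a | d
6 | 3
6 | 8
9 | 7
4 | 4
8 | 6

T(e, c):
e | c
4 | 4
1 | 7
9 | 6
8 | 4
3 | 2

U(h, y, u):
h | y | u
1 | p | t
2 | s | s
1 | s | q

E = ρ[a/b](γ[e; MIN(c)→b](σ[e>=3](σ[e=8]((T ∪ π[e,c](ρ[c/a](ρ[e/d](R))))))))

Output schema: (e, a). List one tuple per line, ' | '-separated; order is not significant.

Stepwise |·|:
  T → 5
  R → 5
  ρ[e/d](R) → 5
  ρ[c/a](ρ[e/d](R)) → 5
  π[e,c](ρ[c/a](ρ[e/d](R))) → 5
  (T ∪ π[e,c](ρ[c/a](ρ[e/d](R)))) → 10
  σ[e=8]((T ∪ π[e,c](ρ[c/a](ρ[e/d](R))))) → 2
  σ[e>=3](σ[e=8]((T ∪ π[e,c](ρ[c/a](ρ[e/d](R)))))) → 2
  γ[e; MIN(c)→b](σ[e>=3](σ[e=8]((T ∪ π[e,c](ρ[c/a](ρ[e/d](R))))))) → 1
  ρ[a/b](γ[e; MIN(c)→b](σ[e>=3](σ[e=8]((T ∪ π[e,c](ρ[c/a](ρ[e/d](R)))))))) → 1

== RESULT ==
e | a
8 | 4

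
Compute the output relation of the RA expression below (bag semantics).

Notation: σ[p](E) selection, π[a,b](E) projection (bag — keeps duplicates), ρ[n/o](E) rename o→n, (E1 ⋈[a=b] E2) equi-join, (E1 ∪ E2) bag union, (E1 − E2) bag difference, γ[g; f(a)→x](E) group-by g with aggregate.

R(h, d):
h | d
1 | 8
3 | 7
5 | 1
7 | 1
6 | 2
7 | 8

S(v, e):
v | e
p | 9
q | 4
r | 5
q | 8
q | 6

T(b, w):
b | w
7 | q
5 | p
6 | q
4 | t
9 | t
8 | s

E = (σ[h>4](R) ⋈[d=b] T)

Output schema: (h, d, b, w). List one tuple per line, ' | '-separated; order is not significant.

Stepwise |·|:
  R → 6
  σ[h>4](R) → 4
  T → 6
  (σ[h>4](R) ⋈[d=b] T) → 1

== RESULT ==
h | d | b | w
7 | 8 | 8 | s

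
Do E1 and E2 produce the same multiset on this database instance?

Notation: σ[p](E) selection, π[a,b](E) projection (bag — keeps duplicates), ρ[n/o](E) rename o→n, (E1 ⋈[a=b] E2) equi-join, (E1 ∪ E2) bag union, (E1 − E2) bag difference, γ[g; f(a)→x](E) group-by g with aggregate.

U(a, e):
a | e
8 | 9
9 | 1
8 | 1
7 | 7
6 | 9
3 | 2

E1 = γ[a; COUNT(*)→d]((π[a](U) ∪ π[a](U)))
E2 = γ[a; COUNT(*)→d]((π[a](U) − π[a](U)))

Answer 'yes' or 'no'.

E1 subexpression sizes:
  U → 6
  π[a](U) → 6
  U → 6
  π[a](U) → 6
  (π[a](U) ∪ π[a](U)) → 12
  γ[a; COUNT(*)→d]((π[a](U) ∪ π[a](U))) → 5
E2 subexpression sizes:
  U → 6
  π[a](U) → 6
  U → 6
  π[a](U) → 6
  (π[a](U) − π[a](U)) → 0
  γ[a; COUNT(*)→d]((π[a](U) − π[a](U))) → 0

E1 result:
a | d
3 | 2
6 | 2
7 | 2
8 | 4
9 | 2
E2 result:
a | d
(0 rows)
Witness: (6, 2) appears 1× in E1 but 0× in E2.

no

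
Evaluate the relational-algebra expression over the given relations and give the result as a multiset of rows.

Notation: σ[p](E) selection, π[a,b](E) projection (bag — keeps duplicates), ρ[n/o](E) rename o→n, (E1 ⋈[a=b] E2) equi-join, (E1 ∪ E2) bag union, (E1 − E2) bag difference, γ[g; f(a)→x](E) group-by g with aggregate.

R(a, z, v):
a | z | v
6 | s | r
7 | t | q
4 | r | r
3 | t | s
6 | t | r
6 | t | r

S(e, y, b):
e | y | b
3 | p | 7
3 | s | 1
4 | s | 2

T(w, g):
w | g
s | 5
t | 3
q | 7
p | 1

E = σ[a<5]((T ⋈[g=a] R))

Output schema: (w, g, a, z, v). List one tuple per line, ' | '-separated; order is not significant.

Subexpression sizes:
  T → 4
  R → 6
  (T ⋈[g=a] R) → 2
  σ[a<5]((T ⋈[g=a] R)) → 1

== RESULT ==
w | g | a | z | v
t | 3 | 3 | t | s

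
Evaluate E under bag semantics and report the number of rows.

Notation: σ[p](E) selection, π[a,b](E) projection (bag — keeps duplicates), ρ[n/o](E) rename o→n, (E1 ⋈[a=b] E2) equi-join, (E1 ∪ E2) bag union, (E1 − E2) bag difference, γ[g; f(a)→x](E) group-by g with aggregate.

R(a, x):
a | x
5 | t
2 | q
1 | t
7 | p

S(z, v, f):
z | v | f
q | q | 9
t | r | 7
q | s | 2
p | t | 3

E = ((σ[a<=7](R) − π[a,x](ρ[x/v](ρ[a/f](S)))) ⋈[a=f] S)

Stepwise |·|:
  R → 4
  σ[a<=7](R) → 4
  S → 4
  ρ[a/f](S) → 4
  ρ[x/v](ρ[a/f](S)) → 4
  π[a,x](ρ[x/v](ρ[a/f](S))) → 4
  (σ[a<=7](R) − π[a,x](ρ[x/v](ρ[a/f](S)))) → 4
  S → 4
  ((σ[a<=7](R) − π[a,x](ρ[x/v](ρ[a/f](S)))) ⋈[a=f] S) → 2

|E| = 2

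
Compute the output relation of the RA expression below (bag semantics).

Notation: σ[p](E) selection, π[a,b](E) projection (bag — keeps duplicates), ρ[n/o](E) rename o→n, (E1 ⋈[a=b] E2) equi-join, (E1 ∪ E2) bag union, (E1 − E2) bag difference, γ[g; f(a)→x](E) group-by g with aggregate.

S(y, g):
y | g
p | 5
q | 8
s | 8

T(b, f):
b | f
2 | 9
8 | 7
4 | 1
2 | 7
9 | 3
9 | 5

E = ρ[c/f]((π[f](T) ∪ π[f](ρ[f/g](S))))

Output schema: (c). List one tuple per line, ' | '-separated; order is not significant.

Row counts bottom-up:
  T → 6
  π[f](T) → 6
  S → 3
  ρ[f/g](S) → 3
  π[f](ρ[f/g](S)) → 3
  (π[f](T) ∪ π[f](ρ[f/g](S))) → 9
  ρ[c/f]((π[f](T) ∪ π[f](ρ[f/g](S)))) → 9

== RESULT ==
c
1
3
5
5
7
7
8
8
9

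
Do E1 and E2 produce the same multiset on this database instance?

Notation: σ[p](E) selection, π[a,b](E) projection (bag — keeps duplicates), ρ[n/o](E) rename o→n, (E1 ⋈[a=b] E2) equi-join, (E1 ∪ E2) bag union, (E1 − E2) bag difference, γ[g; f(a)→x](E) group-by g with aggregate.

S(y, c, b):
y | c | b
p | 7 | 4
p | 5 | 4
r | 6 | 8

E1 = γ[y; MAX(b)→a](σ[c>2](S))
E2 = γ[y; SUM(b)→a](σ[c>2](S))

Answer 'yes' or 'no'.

E1 per-node cardinality:
  S → 3
  σ[c>2](S) → 3
  γ[y; MAX(b)→a](σ[c>2](S)) → 2
E2 per-node cardinality:
  S → 3
  σ[c>2](S) → 3
  γ[y; SUM(b)→a](σ[c>2](S)) → 2

E1 result:
y | a
p | 4
r | 8
E2 result:
y | a
p | 8
r | 8
Witness: ('p', 4) appears 1× in E1 but 0× in E2.

no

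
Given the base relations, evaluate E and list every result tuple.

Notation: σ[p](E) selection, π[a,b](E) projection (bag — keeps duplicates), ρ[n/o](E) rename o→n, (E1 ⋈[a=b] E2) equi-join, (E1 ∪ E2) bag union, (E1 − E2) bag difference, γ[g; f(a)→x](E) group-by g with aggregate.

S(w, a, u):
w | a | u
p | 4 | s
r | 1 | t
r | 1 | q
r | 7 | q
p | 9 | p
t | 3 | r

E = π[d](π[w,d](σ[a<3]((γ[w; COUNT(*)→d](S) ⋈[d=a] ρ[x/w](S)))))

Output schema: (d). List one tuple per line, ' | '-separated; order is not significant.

Row counts bottom-up:
  S → 6
  γ[w; COUNT(*)→d](S) → 3
  S → 6
  ρ[x/w](S) → 6
  (γ[w; COUNT(*)→d](S) ⋈[d=a] ρ[x/w](S)) → 3
  σ[a<3]((γ[w; COUNT(*)→d](S) ⋈[d=a] ρ[x/w](S))) → 2
  π[w,d](σ[a<3]((γ[w; COUNT(*)→d](S) ⋈[d=a] ρ[x/w](S)))) → 2
  π[d](π[w,d](σ[a<3]((γ[w; COUNT(*)→d](S) ⋈[d=a] ρ[x/w](S))))) → 2

== RESULT ==
d
1
1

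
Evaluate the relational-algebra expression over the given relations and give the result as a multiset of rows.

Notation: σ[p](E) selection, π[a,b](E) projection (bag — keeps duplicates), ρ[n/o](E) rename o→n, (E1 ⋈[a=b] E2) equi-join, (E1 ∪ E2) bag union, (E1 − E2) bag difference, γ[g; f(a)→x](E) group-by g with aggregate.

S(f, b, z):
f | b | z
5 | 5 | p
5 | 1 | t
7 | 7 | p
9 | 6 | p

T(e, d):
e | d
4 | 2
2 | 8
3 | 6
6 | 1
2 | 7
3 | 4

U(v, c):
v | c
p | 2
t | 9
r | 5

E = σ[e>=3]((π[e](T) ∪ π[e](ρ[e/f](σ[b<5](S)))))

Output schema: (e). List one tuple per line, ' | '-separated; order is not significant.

Row counts bottom-up:
  T → 6
  π[e](T) → 6
  S → 4
  σ[b<5](S) → 1
  ρ[e/f](σ[b<5](S)) → 1
  π[e](ρ[e/f](σ[b<5](S))) → 1
  (π[e](T) ∪ π[e](ρ[e/f](σ[b<5](S)))) → 7
  σ[e>=3]((π[e](T) ∪ π[e](ρ[e/f](σ[b<5](S))))) → 5

== RESULT ==
e
3
3
4
5
6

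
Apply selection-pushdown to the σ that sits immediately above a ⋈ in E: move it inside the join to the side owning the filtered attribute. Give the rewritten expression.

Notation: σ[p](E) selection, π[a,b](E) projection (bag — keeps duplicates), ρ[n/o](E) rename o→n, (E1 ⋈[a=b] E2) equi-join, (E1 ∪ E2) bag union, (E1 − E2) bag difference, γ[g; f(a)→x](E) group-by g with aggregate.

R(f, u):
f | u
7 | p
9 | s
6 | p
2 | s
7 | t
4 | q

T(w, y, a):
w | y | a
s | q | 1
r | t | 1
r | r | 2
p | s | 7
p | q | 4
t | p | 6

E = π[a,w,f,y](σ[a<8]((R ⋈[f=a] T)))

σ filters on a, owned by the right side.
E' = π[a,w,f,y]((R ⋈[f=a] σ[a<8](T)))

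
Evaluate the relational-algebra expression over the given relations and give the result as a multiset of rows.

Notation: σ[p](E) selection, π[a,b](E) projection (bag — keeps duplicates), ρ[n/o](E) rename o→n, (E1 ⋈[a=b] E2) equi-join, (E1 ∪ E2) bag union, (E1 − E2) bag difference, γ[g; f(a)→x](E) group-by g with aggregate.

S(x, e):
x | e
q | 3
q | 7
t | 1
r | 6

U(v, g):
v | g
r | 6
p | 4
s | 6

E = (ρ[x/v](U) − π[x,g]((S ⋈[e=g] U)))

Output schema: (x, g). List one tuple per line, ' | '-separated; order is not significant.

Per-node cardinality:
  U → 3
  ρ[x/v](U) → 3
  S → 4
  U → 3
  (S ⋈[e=g] U) → 2
  π[x,g]((S ⋈[e=g] U)) → 2
  (ρ[x/v](U) − π[x,g]((S ⋈[e=g] U))) → 2

== RESULT ==
x | g
p | 4
s | 6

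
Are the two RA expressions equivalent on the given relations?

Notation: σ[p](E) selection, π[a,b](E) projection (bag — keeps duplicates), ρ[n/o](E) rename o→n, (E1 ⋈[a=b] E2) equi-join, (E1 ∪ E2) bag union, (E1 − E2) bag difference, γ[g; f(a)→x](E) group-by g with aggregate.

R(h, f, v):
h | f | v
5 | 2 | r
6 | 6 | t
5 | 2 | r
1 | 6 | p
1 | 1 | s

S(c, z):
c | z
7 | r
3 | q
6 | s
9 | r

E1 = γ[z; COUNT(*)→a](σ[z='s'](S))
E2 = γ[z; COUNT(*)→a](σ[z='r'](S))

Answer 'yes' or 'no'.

E1 per-node cardinality:
  S → 4
  σ[z='s'](S) → 1
  γ[z; COUNT(*)→a](σ[z='s'](S)) → 1
E2 per-node cardinality:
  S → 4
  σ[z='r'](S) → 2
  γ[z; COUNT(*)→a](σ[z='r'](S)) → 1

E1 result:
z | a
s | 1
E2 result:
z | a
r | 2
Witness: ('r', 2) appears 0× in E1 but 1× in E2.

no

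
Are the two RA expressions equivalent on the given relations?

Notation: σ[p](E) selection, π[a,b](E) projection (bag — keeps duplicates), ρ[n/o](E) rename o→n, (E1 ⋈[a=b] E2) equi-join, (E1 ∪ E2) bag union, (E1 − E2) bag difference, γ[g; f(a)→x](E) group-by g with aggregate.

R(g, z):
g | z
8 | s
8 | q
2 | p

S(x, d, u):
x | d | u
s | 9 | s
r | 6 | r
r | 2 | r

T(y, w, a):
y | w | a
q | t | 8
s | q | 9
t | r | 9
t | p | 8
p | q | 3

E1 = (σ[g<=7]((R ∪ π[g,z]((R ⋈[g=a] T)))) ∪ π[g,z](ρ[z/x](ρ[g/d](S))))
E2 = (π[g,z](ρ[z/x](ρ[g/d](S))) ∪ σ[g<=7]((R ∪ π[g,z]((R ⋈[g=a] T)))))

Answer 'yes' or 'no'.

E1 per-node cardinality:
  R → 3
  R → 3
  T → 5
  (R ⋈[g=a] T) → 4
  π[g,z]((R ⋈[g=a] T)) → 4
  (R ∪ π[g,z]((R ⋈[g=a] T))) → 7
  σ[g<=7]((R ∪ π[g,z]((R ⋈[g=a] T)))) → 1
  S → 3
  ρ[g/d](S) → 3
  ρ[z/x](ρ[g/d](S)) → 3
  π[g,z](ρ[z/x](ρ[g/d](S))) → 3
  (σ[g<=7]((R ∪ π[g,z]((R ⋈[g=a] T)))) ∪ π[g,z](ρ[z/x](ρ[g/d](S)))) → 4
E2 per-node cardinality:
  S → 3
  ρ[g/d](S) → 3
  ρ[z/x](ρ[g/d](S)) → 3
  π[g,z](ρ[z/x](ρ[g/d](S))) → 3
  R → 3
  R → 3
  T → 5
  (R ⋈[g=a] T) → 4
  π[g,z]((R ⋈[g=a] T)) → 4
  (R ∪ π[g,z]((R ⋈[g=a] T))) → 7
  σ[g<=7]((R ∪ π[g,z]((R ⋈[g=a] T)))) → 1
  (π[g,z](ρ[z/x](ρ[g/d](S))) ∪ σ[g<=7]((R ∪ π[g,z]((R ⋈[g=a] T))))) → 4

E1 and E2 produce the same multiset:
g | z
2 | p
2 | r
6 | r
9 | s

yes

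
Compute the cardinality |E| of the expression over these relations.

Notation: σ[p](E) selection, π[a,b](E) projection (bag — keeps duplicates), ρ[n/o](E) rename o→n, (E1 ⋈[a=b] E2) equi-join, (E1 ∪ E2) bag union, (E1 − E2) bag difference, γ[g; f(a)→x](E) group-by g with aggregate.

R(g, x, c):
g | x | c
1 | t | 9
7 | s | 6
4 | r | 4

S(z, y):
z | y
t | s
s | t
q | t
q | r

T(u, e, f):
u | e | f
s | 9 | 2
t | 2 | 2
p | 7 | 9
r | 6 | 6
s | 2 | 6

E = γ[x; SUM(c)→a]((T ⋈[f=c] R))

Stepwise |·|:
  T → 5
  R → 3
  (T ⋈[f=c] R) → 3
  γ[x; SUM(c)→a]((T ⋈[f=c] R)) → 2

|E| = 2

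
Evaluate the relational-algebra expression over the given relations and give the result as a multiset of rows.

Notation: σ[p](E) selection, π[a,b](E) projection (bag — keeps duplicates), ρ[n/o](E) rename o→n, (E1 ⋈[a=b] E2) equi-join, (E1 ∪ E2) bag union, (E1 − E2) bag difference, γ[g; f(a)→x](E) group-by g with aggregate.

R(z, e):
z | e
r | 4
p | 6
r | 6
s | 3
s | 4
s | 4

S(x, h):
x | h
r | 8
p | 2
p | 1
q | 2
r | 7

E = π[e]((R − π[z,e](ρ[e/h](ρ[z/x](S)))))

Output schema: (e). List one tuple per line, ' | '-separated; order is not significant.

Per-node cardinality:
  R → 6
  S → 5
  ρ[z/x](S) → 5
  ρ[e/h](ρ[z/x](S)) → 5
  π[z,e](ρ[e/h](ρ[z/x](S))) → 5
  (R − π[z,e](ρ[e/h](ρ[z/x](S)))) → 6
  π[e]((R − π[z,e](ρ[e/h](ρ[z/x](S))))) → 6

== RESULT ==
e
3
4
4
4
6
6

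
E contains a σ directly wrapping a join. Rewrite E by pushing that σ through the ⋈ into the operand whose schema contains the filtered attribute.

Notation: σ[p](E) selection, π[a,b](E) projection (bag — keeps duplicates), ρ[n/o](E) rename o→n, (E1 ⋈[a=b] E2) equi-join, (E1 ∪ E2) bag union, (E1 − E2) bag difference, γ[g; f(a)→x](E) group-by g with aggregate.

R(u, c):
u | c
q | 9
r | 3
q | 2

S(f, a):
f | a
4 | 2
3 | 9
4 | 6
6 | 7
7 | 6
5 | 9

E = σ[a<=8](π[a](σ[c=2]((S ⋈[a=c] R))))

σ filters on c, owned by the right side.
E' = σ[a<=8](π[a]((S ⋈[a=c] σ[c=2](R))))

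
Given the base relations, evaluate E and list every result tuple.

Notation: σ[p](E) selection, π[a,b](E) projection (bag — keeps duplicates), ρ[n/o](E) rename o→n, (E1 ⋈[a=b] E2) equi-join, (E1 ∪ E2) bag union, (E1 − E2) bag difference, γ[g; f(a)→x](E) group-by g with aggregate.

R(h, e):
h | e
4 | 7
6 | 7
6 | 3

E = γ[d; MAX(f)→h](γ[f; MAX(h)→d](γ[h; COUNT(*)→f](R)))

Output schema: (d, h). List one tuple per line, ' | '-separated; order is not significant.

Row counts bottom-up:
  R → 3
  γ[h; COUNT(*)→f](R) → 2
  γ[f; MAX(h)→d](γ[h; COUNT(*)→f](R)) → 2
  γ[d; MAX(f)→h](γ[f; MAX(h)→d](γ[h; COUNT(*)→f](R))) → 2

== RESULT ==
d | h
4 | 1
6 | 2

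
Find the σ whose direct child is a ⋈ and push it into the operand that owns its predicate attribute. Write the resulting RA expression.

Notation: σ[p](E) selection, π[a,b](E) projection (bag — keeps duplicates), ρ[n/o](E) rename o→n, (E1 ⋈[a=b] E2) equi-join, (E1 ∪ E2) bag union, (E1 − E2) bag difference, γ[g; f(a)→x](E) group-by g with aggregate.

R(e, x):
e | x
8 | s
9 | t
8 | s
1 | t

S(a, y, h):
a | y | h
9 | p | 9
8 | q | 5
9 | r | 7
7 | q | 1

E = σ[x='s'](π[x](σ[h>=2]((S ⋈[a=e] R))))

σ filters on h, owned by the left side.
E' = σ[x='s'](π[x]((σ[h>=2](S) ⋈[a=e] R)))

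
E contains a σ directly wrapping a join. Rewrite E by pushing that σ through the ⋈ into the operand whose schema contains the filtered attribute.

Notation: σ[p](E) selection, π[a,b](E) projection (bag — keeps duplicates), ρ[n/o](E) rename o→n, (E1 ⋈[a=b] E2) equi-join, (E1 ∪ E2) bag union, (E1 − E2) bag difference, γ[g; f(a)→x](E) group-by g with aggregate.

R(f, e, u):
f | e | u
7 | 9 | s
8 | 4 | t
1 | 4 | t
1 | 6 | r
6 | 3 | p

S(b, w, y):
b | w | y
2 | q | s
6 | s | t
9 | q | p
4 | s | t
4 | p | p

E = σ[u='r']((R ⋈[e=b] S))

σ filters on u, owned by the left side.
E' = (σ[u='r'](R) ⋈[e=b] S)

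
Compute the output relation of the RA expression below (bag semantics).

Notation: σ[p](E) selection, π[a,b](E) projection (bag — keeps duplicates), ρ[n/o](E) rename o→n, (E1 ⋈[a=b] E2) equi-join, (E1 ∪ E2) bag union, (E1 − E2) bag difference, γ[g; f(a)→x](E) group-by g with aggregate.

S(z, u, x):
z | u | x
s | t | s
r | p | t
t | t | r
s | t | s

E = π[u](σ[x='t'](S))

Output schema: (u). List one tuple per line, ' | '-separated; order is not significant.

Subexpression sizes:
  S → 4
  σ[x='t'](S) → 1
  π[u](σ[x='t'](S)) → 1

== RESULT ==
u
p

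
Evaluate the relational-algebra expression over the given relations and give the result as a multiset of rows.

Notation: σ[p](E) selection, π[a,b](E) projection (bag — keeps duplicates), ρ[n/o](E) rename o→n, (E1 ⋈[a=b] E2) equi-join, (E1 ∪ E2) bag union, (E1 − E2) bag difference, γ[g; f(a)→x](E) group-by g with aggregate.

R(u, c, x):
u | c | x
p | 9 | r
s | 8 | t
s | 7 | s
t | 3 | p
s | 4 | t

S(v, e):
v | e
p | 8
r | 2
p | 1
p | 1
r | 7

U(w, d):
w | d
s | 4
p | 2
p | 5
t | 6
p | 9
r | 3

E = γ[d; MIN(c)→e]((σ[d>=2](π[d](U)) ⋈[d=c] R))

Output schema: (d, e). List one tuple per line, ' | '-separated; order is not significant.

Row counts bottom-up:
  U → 6
  π[d](U) → 6
  σ[d>=2](π[d](U)) → 6
  R → 5
  (σ[d>=2](π[d](U)) ⋈[d=c] R) → 3
  γ[d; MIN(c)→e]((σ[d>=2](π[d](U)) ⋈[d=c] R)) → 3

== RESULT ==
d | e
3 | 3
4 | 4
9 | 9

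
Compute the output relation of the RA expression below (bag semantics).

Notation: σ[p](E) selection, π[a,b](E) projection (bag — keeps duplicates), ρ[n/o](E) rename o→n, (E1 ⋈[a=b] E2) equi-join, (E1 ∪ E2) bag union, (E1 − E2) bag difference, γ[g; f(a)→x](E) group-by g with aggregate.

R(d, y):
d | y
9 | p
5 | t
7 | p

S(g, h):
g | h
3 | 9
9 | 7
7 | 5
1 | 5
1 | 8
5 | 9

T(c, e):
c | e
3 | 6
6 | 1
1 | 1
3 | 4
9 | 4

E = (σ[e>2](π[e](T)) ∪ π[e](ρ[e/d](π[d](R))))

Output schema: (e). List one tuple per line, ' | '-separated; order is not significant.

Subexpression sizes:
  T → 5
  π[e](T) → 5
  σ[e>2](π[e](T)) → 3
  R → 3
  π[d](R) → 3
  ρ[e/d](π[d](R)) → 3
  π[e](ρ[e/d](π[d](R))) → 3
  (σ[e>2](π[e](T)) ∪ π[e](ρ[e/d](π[d](R)))) → 6

== RESULT ==
e
4
4
5
6
7
9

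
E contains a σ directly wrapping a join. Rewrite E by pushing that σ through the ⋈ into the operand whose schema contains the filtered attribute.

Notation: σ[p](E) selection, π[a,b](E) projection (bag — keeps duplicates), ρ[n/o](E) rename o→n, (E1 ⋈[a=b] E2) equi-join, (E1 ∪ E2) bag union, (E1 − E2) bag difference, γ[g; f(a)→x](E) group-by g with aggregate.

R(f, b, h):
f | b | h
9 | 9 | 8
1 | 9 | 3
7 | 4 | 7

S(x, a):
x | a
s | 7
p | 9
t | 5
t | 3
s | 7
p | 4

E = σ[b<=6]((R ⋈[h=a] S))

σ filters on b, owned by the left side.
E' = (σ[b<=6](R) ⋈[h=a] S)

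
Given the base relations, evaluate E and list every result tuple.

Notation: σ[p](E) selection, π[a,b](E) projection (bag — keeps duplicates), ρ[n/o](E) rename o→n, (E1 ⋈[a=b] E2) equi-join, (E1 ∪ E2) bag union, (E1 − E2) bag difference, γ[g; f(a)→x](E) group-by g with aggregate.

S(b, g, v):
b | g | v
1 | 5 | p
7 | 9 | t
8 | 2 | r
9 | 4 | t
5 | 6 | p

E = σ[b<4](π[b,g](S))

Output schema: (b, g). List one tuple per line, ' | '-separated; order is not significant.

Per-node cardinality:
  S → 5
  π[b,g](S) → 5
  σ[b<4](π[b,g](S)) → 1

== RESULT ==
b | g
1 | 5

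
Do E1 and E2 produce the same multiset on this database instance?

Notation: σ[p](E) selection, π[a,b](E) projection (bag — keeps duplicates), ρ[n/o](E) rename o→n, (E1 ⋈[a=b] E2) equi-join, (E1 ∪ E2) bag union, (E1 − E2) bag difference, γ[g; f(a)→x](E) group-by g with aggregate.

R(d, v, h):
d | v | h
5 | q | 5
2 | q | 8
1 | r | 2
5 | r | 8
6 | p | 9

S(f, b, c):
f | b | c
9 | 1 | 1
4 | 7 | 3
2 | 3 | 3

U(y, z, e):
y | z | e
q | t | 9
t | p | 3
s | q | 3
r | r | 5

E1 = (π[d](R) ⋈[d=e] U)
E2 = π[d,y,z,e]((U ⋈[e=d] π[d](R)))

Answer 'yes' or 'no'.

E1 per-node cardinality:
  R → 5
  π[d](R) → 5
  U → 4
  (π[d](R) ⋈[d=e] U) → 2
E2 per-node cardinality:
  U → 4
  R → 5
  π[d](R) → 5
  (U ⋈[e=d] π[d](R)) → 2
  π[d,y,z,e]((U ⋈[e=d] π[d](R))) → 2

E1 and E2 produce the same multiset:
d | y | z | e
5 | r | r | 5
5 | r | r | 5

yes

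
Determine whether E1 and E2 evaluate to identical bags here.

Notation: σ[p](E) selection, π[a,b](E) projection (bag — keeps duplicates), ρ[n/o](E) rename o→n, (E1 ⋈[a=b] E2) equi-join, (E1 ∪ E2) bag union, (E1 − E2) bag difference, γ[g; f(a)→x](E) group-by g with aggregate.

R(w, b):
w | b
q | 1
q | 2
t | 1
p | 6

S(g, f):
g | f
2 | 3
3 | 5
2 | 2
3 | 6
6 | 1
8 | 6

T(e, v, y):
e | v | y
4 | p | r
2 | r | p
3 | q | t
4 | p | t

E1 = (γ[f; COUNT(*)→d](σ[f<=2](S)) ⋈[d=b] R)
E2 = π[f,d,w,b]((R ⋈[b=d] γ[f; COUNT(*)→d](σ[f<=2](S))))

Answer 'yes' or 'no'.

E1 subexpression sizes:
  S → 6
  σ[f<=2](S) → 2
  γ[f; COUNT(*)→d](σ[f<=2](S)) → 2
  R → 4
  (γ[f; COUNT(*)→d](σ[f<=2](S)) ⋈[d=b] R) → 4
E2 subexpression sizes:
  R → 4
  S → 6
  σ[f<=2](S) → 2
  γ[f; COUNT(*)→d](σ[f<=2](S)) → 2
  (R ⋈[b=d] γ[f; COUNT(*)→d](σ[f<=2](S))) → 4
  π[f,d,w,b]((R ⋈[b=d] γ[f; COUNT(*)→d](σ[f<=2](S)))) → 4

E1 and E2 produce the same multiset:
f | d | w | b
1 | 1 | q | 1
1 | 1 | t | 1
2 | 1 | q | 1
2 | 1 | t | 1

yes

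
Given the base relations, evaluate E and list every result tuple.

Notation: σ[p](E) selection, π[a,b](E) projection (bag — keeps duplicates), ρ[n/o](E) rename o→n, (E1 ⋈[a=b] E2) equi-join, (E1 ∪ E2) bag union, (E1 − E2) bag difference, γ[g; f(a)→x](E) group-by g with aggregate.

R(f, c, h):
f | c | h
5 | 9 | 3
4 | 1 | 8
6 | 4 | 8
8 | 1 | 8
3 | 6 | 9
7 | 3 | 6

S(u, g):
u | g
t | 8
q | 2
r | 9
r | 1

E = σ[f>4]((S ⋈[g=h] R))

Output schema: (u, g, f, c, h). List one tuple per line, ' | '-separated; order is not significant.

Row counts bottom-up:
  S → 4
  R → 6
  (S ⋈[g=h] R) → 4
  σ[f>4]((S ⋈[g=h] R)) → 2

== RESULT ==
u | g | f | c | h
t | 8 | 6 | 4 | 8
t | 8 | 8 | 1 | 8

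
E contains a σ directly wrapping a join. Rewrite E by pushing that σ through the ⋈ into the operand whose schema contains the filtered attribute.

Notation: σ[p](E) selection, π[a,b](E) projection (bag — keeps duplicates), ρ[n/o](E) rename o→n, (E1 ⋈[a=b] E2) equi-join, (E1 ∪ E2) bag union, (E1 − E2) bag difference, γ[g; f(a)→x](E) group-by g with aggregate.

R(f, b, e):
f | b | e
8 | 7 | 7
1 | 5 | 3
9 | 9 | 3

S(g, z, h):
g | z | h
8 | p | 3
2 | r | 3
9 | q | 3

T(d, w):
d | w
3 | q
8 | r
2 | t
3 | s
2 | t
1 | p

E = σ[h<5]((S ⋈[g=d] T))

σ filters on h, owned by the left side.
E' = (σ[h<5](S) ⋈[g=d] T)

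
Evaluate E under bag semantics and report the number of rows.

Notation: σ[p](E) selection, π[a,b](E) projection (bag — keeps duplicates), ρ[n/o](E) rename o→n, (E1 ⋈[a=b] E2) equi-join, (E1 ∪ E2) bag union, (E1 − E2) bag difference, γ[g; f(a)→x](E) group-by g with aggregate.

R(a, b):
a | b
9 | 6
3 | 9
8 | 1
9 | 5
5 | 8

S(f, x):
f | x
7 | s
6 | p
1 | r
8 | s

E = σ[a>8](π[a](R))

Row counts bottom-up:
  R → 5
  π[a](R) → 5
  σ[a>8](π[a](R)) → 2

|E| = 2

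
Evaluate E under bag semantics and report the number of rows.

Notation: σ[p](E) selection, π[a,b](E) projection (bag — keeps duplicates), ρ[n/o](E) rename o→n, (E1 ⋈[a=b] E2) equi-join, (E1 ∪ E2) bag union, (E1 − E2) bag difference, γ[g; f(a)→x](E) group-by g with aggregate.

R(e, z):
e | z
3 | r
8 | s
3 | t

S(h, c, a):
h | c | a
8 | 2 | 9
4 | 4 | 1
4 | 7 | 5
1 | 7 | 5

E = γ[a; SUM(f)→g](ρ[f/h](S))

Subexpression sizes:
  S → 4
  ρ[f/h](S) → 4
  γ[a; SUM(f)→g](ρ[f/h](S)) → 3

|E| = 3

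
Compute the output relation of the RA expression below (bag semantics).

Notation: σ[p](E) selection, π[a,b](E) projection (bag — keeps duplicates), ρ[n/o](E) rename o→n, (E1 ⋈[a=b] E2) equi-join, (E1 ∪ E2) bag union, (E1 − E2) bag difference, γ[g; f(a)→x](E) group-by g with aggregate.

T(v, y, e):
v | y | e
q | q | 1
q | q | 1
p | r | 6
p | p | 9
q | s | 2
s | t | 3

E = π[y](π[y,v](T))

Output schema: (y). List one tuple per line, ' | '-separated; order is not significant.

Stepwise |·|:
  T → 6
  π[y,v](T) → 6
  π[y](π[y,v](T)) → 6

== RESULT ==
y
p
q
q
r
s
t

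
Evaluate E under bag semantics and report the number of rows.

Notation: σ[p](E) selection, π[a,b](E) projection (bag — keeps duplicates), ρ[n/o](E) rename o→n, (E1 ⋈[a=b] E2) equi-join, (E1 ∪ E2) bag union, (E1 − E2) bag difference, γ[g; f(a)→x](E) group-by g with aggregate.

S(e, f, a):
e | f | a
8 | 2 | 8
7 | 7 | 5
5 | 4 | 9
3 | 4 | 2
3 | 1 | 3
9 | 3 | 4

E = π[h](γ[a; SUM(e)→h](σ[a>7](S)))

Stepwise |·|:
  S → 6
  σ[a>7](S) → 2
  γ[a; SUM(e)→h](σ[a>7](S)) → 2
  π[h](γ[a; SUM(e)→h](σ[a>7](S))) → 2

|E| = 2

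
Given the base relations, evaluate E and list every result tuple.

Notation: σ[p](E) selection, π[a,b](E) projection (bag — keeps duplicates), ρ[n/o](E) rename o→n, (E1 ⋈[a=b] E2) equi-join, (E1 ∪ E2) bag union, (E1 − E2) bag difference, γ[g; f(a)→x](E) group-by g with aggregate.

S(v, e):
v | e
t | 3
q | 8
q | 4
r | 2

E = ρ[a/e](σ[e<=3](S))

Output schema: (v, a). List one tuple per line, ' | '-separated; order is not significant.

Subexpression sizes:
  S → 4
  σ[e<=3](S) → 2
  ρ[a/e](σ[e<=3](S)) → 2

== RESULT ==
v | a
r | 2
t | 3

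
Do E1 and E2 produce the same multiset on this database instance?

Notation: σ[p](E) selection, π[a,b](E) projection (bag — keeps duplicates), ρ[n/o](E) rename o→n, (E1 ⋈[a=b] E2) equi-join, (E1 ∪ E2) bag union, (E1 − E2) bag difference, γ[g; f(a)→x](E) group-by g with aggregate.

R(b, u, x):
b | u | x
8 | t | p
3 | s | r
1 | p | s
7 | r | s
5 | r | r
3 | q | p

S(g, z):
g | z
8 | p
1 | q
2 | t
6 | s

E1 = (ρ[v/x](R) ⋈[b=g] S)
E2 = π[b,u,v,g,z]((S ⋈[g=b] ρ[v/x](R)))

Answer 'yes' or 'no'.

E1 subexpression sizes:
  R → 6
  ρ[v/x](R) → 6
  S → 4
  (ρ[v/x](R) ⋈[b=g] S) → 2
E2 subexpression sizes:
  S → 4
  R → 6
  ρ[v/x](R) → 6
  (S ⋈[g=b] ρ[v/x](R)) → 2
  π[b,u,v,g,z]((S ⋈[g=b] ρ[v/x](R))) → 2

E1 and E2 produce the same multiset:
b | u | v | g | z
1 | p | s | 1 | q
8 | t | p | 8 | p

yes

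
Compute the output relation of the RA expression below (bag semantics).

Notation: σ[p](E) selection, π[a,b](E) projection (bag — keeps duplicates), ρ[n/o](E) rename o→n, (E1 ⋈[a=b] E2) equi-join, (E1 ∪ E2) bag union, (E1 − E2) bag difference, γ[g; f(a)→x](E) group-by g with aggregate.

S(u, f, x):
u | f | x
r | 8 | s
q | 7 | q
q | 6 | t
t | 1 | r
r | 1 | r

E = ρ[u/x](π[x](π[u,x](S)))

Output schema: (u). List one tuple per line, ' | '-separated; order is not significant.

Row counts bottom-up:
  S → 5
  π[u,x](S) → 5
  π[x](π[u,x](S)) → 5
  ρ[u/x](π[x](π[u,x](S))) → 5

== RESULT ==
u
q
r
r
s
t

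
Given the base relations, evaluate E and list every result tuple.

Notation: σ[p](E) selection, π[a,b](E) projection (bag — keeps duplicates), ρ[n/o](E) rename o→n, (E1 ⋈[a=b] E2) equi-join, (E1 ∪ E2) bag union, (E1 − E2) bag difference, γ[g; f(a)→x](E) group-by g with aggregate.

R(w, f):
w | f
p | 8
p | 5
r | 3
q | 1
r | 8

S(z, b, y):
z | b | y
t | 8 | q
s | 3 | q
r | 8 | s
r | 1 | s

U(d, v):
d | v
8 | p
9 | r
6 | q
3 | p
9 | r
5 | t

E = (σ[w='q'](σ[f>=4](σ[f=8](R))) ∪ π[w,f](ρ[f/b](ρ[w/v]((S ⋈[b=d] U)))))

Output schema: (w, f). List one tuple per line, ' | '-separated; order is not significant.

Stepwise |·|:
  R → 5
  σ[f=8](R) → 2
  σ[f>=4](σ[f=8](R)) → 2
  σ[w='q'](σ[f>=4](σ[f=8](R))) → 0
  S → 4
  U → 6
  (S ⋈[b=d] U) → 3
  ρ[w/v]((S ⋈[b=d] U)) → 3
  ρ[f/b](ρ[w/v]((S ⋈[b=d] U))) → 3
  π[w,f](ρ[f/b](ρ[w/v]((S ⋈[b=d] U)))) → 3
  (σ[w='q'](σ[f>=4](σ[f=8](R))) ∪ π[w,f](ρ[f/b](ρ[w/v]((S ⋈[b=d] U))))) → 3

== RESULT ==
w | f
p | 3
p | 8
p | 8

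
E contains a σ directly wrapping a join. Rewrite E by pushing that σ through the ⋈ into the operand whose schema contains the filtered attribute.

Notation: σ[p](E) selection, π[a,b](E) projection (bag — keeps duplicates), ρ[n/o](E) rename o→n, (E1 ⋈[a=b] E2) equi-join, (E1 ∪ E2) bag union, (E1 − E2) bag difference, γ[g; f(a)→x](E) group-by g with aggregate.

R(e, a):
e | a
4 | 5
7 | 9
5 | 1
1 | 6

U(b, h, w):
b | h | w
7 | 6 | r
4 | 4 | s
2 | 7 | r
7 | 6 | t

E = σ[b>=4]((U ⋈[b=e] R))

σ filters on b, owned by the left side.
E' = (σ[b>=4](U) ⋈[b=e] R)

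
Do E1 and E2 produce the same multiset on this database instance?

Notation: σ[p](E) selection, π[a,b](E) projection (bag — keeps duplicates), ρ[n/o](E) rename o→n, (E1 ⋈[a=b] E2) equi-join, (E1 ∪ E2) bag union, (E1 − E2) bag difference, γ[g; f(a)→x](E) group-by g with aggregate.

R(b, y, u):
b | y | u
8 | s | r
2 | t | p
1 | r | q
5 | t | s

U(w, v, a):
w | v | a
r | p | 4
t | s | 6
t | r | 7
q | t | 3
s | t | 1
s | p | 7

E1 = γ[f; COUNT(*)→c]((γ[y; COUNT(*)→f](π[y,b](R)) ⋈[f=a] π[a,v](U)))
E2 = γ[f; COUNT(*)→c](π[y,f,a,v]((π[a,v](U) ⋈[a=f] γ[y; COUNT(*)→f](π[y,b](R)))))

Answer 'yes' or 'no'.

E1 subexpression sizes:
  R → 4
  π[y,b](R) → 4
  γ[y; COUNT(*)→f](π[y,b](R)) → 3
  U → 6
  π[a,v](U) → 6
  (γ[y; COUNT(*)→f](π[y,b](R)) ⋈[f=a] π[a,v](U)) → 2
  γ[f; COUNT(*)→c]((γ[y; COUNT(*)→f](π[y,b](R)) ⋈[f=a] π[a,v](U))) → 1
E2 subexpression sizes:
  U → 6
  π[a,v](U) → 6
  R → 4
  π[y,b](R) → 4
  γ[y; COUNT(*)→f](π[y,b](R)) → 3
  (π[a,v](U) ⋈[a=f] γ[y; COUNT(*)→f](π[y,b](R))) → 2
  π[y,f,a,v]((π[a,v](U) ⋈[a=f] γ[y; COUNT(*)→f](π[y,b](R)))) → 2
  γ[f; COUNT(*)→c](π[y,f,a,v]((π[a,v](U) ⋈[a=f] γ[y; COUNT(*)→f](π[y,b](R))))) → 1

E1 and E2 produce the same multiset:
f | c
1 | 2

yes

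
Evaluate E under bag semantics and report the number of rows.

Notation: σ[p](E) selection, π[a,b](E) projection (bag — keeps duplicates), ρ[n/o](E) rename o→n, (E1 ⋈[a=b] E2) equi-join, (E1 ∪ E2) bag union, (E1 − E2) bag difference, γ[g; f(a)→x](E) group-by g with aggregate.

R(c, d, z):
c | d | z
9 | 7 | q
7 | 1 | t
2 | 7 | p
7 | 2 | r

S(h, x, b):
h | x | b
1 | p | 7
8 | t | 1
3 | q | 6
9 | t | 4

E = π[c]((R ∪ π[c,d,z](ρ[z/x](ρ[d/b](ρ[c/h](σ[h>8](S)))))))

Row counts bottom-up:
  R → 4
  S → 4
  σ[h>8](S) → 1
  ρ[c/h](σ[h>8](S)) → 1
  ρ[d/b](ρ[c/h](σ[h>8](S))) → 1
  ρ[z/x](ρ[d/b](ρ[c/h](σ[h>8](S)))) → 1
  π[c,d,z](ρ[z/x](ρ[d/b](ρ[c/h](σ[h>8](S))))) → 1
  (R ∪ π[c,d,z](ρ[z/x](ρ[d/b](ρ[c/h](σ[h>8](S)))))) → 5
  π[c]((R ∪ π[c,d,z](ρ[z/x](ρ[d/b](ρ[c/h](σ[h>8](S))))))) → 5

|E| = 5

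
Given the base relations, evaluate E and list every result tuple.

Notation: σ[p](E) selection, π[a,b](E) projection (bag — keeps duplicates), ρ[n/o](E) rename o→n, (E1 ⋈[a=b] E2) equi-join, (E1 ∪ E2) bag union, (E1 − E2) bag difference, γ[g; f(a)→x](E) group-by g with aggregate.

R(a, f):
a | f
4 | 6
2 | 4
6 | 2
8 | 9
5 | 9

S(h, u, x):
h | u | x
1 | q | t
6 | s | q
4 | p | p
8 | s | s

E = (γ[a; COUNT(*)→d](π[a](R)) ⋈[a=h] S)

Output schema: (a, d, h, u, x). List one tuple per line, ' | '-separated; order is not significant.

Stepwise |·|:
  R → 5
  π[a](R) → 5
  γ[a; COUNT(*)→d](π[a](R)) → 5
  S → 4
  (γ[a; COUNT(*)→d](π[a](R)) ⋈[a=h] S) → 3

== RESULT ==
a | d | h | u | x
4 | 1 | 4 | p | p
6 | 1 | 6 | s | q
8 | 1 | 8 | s | s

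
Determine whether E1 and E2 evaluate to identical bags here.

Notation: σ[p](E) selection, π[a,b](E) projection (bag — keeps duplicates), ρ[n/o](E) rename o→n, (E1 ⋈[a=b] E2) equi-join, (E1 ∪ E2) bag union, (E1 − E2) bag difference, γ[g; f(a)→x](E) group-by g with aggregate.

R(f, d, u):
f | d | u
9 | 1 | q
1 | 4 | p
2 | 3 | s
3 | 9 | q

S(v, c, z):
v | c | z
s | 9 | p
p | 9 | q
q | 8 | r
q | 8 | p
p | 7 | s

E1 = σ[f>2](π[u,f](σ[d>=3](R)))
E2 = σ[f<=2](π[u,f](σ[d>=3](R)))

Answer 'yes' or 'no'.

E1 row counts bottom-up:
  R → 4
  σ[d>=3](R) → 3
  π[u,f](σ[d>=3](R)) → 3
  σ[f>2](π[u,f](σ[d>=3](R))) → 1
E2 row counts bottom-up:
  R → 4
  σ[d>=3](R) → 3
  π[u,f](σ[d>=3](R)) → 3
  σ[f<=2](π[u,f](σ[d>=3](R))) → 2

E1 result:
u | f
q | 3
E2 result:
u | f
p | 1
s | 2
Witness: ('q', 3) appears 1× in E1 but 0× in E2.

no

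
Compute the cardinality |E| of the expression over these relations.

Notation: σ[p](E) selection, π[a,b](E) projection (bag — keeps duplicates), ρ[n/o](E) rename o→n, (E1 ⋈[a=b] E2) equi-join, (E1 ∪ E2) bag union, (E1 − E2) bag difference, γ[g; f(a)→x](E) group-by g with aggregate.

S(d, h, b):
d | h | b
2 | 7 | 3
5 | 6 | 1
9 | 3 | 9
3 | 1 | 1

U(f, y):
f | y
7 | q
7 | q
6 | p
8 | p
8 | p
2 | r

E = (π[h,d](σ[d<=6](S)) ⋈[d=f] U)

Subexpression sizes:
  S → 4
  σ[d<=6](S) → 3
  π[h,d](σ[d<=6](S)) → 3
  U → 6
  (π[h,d](σ[d<=6](S)) ⋈[d=f] U) → 1

|E| = 1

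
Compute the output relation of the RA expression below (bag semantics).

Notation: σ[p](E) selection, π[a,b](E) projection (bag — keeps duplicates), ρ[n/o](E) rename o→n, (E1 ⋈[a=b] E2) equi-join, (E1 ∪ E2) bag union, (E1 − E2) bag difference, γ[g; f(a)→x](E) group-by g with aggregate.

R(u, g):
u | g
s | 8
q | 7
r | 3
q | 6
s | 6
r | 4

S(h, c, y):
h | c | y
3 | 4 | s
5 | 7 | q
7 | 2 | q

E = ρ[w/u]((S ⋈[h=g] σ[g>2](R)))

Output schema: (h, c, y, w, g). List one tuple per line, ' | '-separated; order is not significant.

Per-node cardinality:
  S → 3
  R → 6
  σ[g>2](R) → 6
  (S ⋈[h=g] σ[g>2](R)) → 2
  ρ[w/u]((S ⋈[h=g] σ[g>2](R))) → 2

== RESULT ==
h | c | y | w | g
3 | 4 | s | r | 3
7 | 2 | q | q | 7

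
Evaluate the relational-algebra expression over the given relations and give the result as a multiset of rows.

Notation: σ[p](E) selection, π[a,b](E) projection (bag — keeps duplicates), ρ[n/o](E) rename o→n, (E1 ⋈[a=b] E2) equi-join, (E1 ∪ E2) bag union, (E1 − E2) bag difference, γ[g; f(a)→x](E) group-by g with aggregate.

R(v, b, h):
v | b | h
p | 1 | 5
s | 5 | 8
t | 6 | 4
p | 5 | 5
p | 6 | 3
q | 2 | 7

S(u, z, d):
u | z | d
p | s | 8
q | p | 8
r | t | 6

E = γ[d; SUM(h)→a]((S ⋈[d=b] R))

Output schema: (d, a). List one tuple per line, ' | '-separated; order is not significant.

Per-node cardinality:
  S → 3
  R → 6
  (S ⋈[d=b] R) → 2
  γ[d; SUM(h)→a]((S ⋈[d=b] R)) → 1

== RESULT ==
d | a
6 | 7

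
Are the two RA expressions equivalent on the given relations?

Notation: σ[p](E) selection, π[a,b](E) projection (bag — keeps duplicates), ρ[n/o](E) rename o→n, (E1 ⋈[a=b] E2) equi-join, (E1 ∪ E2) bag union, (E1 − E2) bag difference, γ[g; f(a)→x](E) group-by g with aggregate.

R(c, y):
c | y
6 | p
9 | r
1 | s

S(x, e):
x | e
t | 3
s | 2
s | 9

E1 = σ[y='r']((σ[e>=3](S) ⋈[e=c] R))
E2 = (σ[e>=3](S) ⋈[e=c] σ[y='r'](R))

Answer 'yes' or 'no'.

E1 subexpression sizes:
  S → 3
  σ[e>=3](S) → 2
  R → 3
  (σ[e>=3](S) ⋈[e=c] R) → 1
  σ[y='r']((σ[e>=3](S) ⋈[e=c] R)) → 1
E2 subexpression sizes:
  S → 3
  σ[e>=3](S) → 2
  R → 3
  σ[y='r'](R) → 1
  (σ[e>=3](S) ⋈[e=c] σ[y='r'](R)) → 1

E1 and E2 produce the same multiset:
x | e | c | y
s | 9 | 9 | r

yes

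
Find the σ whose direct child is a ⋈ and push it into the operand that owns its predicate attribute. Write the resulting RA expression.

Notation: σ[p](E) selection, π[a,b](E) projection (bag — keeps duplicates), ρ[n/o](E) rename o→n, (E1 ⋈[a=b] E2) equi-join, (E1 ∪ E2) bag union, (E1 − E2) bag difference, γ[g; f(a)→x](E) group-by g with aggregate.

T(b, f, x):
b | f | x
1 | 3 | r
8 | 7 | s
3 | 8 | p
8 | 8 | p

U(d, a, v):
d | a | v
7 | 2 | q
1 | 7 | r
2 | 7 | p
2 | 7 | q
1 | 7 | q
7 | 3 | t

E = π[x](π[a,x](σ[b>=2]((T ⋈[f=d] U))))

σ filters on b, owned by the left side.
E' = π[x](π[a,x]((σ[b>=2](T) ⋈[f=d] U)))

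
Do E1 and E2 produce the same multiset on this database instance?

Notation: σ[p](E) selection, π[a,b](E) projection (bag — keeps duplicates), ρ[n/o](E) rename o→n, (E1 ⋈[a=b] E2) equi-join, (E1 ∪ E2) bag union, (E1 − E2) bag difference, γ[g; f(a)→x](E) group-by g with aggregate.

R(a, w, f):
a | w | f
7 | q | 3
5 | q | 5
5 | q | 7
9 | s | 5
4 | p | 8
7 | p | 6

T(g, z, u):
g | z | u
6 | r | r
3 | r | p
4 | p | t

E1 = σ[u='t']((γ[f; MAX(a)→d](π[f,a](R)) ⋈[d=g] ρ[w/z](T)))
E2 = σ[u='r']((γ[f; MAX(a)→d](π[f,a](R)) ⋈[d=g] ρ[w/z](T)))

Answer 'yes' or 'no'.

E1 per-node cardinality:
  R → 6
  π[f,a](R) → 6
  γ[f; MAX(a)→d](π[f,a](R)) → 5
  T → 3
  ρ[w/z](T) → 3
  (γ[f; MAX(a)→d](π[f,a](R)) ⋈[d=g] ρ[w/z](T)) → 1
  σ[u='t']((γ[f; MAX(a)→d](π[f,a](R)) ⋈[d=g] ρ[w/z](T))) → 1
E2 per-node cardinality:
  R → 6
  π[f,a](R) → 6
  γ[f; MAX(a)→d](π[f,a](R)) → 5
  T → 3
  ρ[w/z](T) → 3
  (γ[f; MAX(a)→d](π[f,a](R)) ⋈[d=g] ρ[w/z](T)) → 1
  σ[u='r']((γ[f; MAX(a)→d](π[f,a](R)) ⋈[d=g] ρ[w/z](T))) → 0

E1 result:
f | d | g | w | u
8 | 4 | 4 | p | t
E2 result:
f | d | g | w | u
(0 rows)
Witness: (8, 4, 4, 'p', 't') appears 1× in E1 but 0× in E2.

no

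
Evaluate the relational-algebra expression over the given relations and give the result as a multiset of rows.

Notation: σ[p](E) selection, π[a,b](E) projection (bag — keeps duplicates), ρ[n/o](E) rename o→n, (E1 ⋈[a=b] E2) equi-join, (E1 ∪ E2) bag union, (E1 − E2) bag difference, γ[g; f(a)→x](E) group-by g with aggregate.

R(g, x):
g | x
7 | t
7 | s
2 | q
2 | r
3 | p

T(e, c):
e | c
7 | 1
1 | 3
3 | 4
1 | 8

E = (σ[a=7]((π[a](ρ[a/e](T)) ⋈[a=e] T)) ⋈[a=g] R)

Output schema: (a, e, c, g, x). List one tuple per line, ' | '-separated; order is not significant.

Per-node cardinality:
  T → 4
  ρ[a/e](T) → 4
  π[a](ρ[a/e](T)) → 4
  T → 4
  (π[a](ρ[a/e](T)) ⋈[a=e] T) → 6
  σ[a=7]((π[a](ρ[a/e](T)) ⋈[a=e] T)) → 1
  R → 5
  (σ[a=7]((π[a](ρ[a/e](T)) ⋈[a=e] T)) ⋈[a=g] R) → 2

== RESULT ==
a | e | c | g | x
7 | 7 | 1 | 7 | s
7 | 7 | 1 | 7 | t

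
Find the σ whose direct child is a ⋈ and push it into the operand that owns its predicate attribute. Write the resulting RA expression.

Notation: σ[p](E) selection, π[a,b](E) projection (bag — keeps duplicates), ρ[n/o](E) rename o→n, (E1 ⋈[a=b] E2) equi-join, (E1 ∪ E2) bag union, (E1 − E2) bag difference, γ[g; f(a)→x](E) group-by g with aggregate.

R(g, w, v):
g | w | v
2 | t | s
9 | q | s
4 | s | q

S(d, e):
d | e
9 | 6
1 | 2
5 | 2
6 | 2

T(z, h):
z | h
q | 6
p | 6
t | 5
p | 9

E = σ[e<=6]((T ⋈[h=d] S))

σ filters on e, owned by the right side.
E' = (T ⋈[h=d] σ[e<=6](S))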